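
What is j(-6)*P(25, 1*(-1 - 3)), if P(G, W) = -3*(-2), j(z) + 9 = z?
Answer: -90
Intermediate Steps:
j(z) = -9 + z
P(G, W) = 6
j(-6)*P(25, 1*(-1 - 3)) = (-9 - 6)*6 = -15*6 = -90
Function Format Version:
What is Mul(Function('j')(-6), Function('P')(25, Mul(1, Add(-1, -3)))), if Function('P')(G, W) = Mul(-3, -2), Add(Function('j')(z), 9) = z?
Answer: -90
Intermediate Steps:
Function('j')(z) = Add(-9, z)
Function('P')(G, W) = 6
Mul(Function('j')(-6), Function('P')(25, Mul(1, Add(-1, -3)))) = Mul(Add(-9, -6), 6) = Mul(-15, 6) = -90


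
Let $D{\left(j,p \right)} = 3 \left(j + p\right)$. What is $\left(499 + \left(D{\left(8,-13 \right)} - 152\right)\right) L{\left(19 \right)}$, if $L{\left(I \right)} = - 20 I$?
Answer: $-126160$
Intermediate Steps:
$D{\left(j,p \right)} = 3 j + 3 p$
$\left(499 + \left(D{\left(8,-13 \right)} - 152\right)\right) L{\left(19 \right)} = \left(499 + \left(\left(3 \cdot 8 + 3 \left(-13\right)\right) - 152\right)\right) \left(\left(-20\right) 19\right) = \left(499 + \left(\left(24 - 39\right) - 152\right)\right) \left(-380\right) = \left(499 - 167\right) \left(-380\right) = 332 \left(-380\right) = -126160$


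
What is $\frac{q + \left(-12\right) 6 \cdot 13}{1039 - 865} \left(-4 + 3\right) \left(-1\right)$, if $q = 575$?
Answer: $- \frac{361}{174} \approx -2.0747$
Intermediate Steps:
$\frac{q + \left(-12\right) 6 \cdot 13}{1039 - 865} \left(-4 + 3\right) \left(-1\right) = \frac{575 + \left(-12\right) 6 \cdot 13}{1039 - 865} \left(-4 + 3\right) \left(-1\right) = \frac{575 - 936}{174} \left(\left(-1\right) \left(-1\right)\right) = \left(575 - 936\right) \frac{1}{174} \cdot 1 = \left(-361\right) \frac{1}{174} \cdot 1 = \left(- \frac{361}{174}\right) 1 = - \frac{361}{174}$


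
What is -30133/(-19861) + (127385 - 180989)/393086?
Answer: 5390115697/3903540523 ≈ 1.3808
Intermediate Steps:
-30133/(-19861) + (127385 - 180989)/393086 = -30133*(-1/19861) - 53604*1/393086 = 30133/19861 - 26802/196543 = 5390115697/3903540523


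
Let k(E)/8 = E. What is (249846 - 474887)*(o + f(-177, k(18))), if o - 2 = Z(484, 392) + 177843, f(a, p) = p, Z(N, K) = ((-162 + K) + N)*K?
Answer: -103041097957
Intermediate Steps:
k(E) = 8*E
Z(N, K) = K*(-162 + K + N) (Z(N, K) = (-162 + K + N)*K = K*(-162 + K + N))
o = 457733 (o = 2 + (392*(-162 + 392 + 484) + 177843) = 2 + (392*714 + 177843) = 2 + (279888 + 177843) = 2 + 457731 = 457733)
(249846 - 474887)*(o + f(-177, k(18))) = (249846 - 474887)*(457733 + 8*18) = -225041*(457733 + 144) = -225041*457877 = -103041097957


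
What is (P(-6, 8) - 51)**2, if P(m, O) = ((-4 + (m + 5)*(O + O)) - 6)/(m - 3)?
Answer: 187489/81 ≈ 2314.7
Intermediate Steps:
P(m, O) = (-10 + 2*O*(5 + m))/(-3 + m) (P(m, O) = ((-4 + (5 + m)*(2*O)) - 6)/(-3 + m) = ((-4 + 2*O*(5 + m)) - 6)/(-3 + m) = (-10 + 2*O*(5 + m))/(-3 + m))
(P(-6, 8) - 51)**2 = (2*(-5 + 5*8 + 8*(-6))/(-3 - 6) - 51)**2 = (2*(-5 + 40 - 48)/(-9) - 51)**2 = (2*(-1/9)*(-13) - 51)**2 = (26/9 - 51)**2 = (-433/9)**2 = 187489/81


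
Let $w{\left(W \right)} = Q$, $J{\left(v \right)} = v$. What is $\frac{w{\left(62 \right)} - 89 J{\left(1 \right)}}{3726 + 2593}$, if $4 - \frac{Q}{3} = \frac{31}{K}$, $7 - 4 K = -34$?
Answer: $- \frac{3529}{259079} \approx -0.013621$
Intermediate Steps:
$K = \frac{41}{4}$ ($K = \frac{7}{4} - - \frac{17}{2} = \frac{7}{4} + \frac{17}{2} = \frac{41}{4} \approx 10.25$)
$Q = \frac{120}{41}$ ($Q = 12 - 3 \frac{31}{\frac{41}{4}} = 12 - 3 \cdot 31 \cdot \frac{4}{41} = 12 - \frac{372}{41} = \frac{120}{41} \approx 2.9268$)
$w{\left(W \right)} = \frac{120}{41}$
$\frac{w{\left(62 \right)} - 89 J{\left(1 \right)}}{3726 + 2593} = \frac{\frac{120}{41} - 89}{3726 + 2593} = \frac{\frac{120}{41} - 89}{6319} = \left(- \frac{3529}{41}\right) \frac{1}{6319} = - \frac{3529}{259079}$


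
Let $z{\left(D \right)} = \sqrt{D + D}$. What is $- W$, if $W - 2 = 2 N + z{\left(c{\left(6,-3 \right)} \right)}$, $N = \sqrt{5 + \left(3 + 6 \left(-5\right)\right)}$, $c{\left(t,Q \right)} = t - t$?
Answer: $-2 - 2 i \sqrt{22} \approx -2.0 - 9.3808 i$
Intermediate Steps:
$c{\left(t,Q \right)} = 0$
$z{\left(D \right)} = \sqrt{2} \sqrt{D}$ ($z{\left(D \right)} = \sqrt{2 D} = \sqrt{2} \sqrt{D}$)
$N = i \sqrt{22}$ ($N = \sqrt{5 + \left(3 - 30\right)} = \sqrt{5 - 27} = \sqrt{-22} = i \sqrt{22} \approx 4.6904 i$)
$W = 2 + 2 i \sqrt{22}$ ($W = 2 + \left(2 i \sqrt{22} + \sqrt{2} \sqrt{0}\right) = 2 + \left(2 i \sqrt{22} + \sqrt{2} \cdot 0\right) = 2 + \left(2 i \sqrt{22} + 0\right) = 2 + 2 i \sqrt{22} \approx 2.0 + 9.3808 i$)
$- W = - (2 + 2 i \sqrt{22}) = -2 - 2 i \sqrt{22}$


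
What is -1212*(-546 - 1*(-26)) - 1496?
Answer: 628744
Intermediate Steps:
-1212*(-546 - 1*(-26)) - 1496 = -1212*(-546 + 26) - 1496 = -1212*(-520) - 1496 = 630240 - 1496 = 628744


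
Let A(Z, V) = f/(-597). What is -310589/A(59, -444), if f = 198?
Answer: 61807211/66 ≈ 9.3647e+5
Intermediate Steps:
A(Z, V) = -66/199 (A(Z, V) = 198/(-597) = 198*(-1/597) = -66/199)
-310589/A(59, -444) = -310589/(-66/199) = -310589*(-199/66) = 61807211/66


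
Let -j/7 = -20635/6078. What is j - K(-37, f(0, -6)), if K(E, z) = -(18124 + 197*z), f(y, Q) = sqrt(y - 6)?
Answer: 110302117/6078 + 197*I*sqrt(6) ≈ 18148.0 + 482.55*I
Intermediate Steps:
f(y, Q) = sqrt(-6 + y)
K(E, z) = -18124 - 197*z (K(E, z) = -197*(92 + z) = -18124 - 197*z)
j = 144445/6078 (j = -(-144445)/6078 = -7*(-20635/6078) = 144445/6078 ≈ 23.765)
j - K(-37, f(0, -6)) = 144445/6078 - (-18124 - 197*sqrt(-6 + 0)) = 144445/6078 - (-18124 - 197*I*sqrt(6)) = 144445/6078 + (18124 + 197*I*sqrt(6)) = 110302117/6078 + 197*I*sqrt(6)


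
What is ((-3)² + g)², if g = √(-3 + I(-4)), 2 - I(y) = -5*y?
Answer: (9 + I*√21)² ≈ 60.0 + 82.486*I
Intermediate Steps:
I(y) = 2 + 5*y (I(y) = 2 - (-5)*y = 2 + 5*y)
g = I*√21 (g = √(-3 + (2 + 5*(-4))) = √(-3 + (2 - 20)) = √(-3 - 18) = √(-21) = I*√21 ≈ 4.5826*I)
((-3)² + g)² = ((-3)² + I*√21)² = (9 + I*√21)²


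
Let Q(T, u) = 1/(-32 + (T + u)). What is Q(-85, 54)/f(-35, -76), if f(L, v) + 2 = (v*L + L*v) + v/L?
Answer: -5/1675854 ≈ -2.9836e-6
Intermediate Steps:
Q(T, u) = 1/(-32 + T + u)
f(L, v) = -2 + v/L + 2*L*v (f(L, v) = -2 + ((v*L + L*v) + v/L) = -2 + ((L*v + L*v) + v/L) = -2 + (2*L*v + v/L) = -2 + (v/L + 2*L*v) = -2 + v/L + 2*L*v)
Q(-85, 54)/f(-35, -76) = 1/((-32 - 85 + 54)*(-2 - 76/(-35) + 2*(-35)*(-76))) = 1/((-63)*(-2 - 76*(-1/35) + 5320)) = -1/(63*(-2 + 76/35 + 5320)) = -1/(63*186206/35) = -1/63*35/186206 = -5/1675854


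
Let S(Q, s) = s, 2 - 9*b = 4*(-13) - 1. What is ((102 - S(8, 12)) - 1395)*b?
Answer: -7975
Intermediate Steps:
b = 55/9 (b = 2/9 - (4*(-13) - 1)/9 = 2/9 - (-52 - 1)/9 = 2/9 - ⅑*(-53) = 2/9 + 53/9 = 55/9 ≈ 6.1111)
((102 - S(8, 12)) - 1395)*b = ((102 - 1*12) - 1395)*(55/9) = ((102 - 12) - 1395)*(55/9) = (90 - 1395)*(55/9) = -1305*55/9 = -7975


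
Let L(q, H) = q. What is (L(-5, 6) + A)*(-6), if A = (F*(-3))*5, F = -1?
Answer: -60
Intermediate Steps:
A = 15 (A = -1*(-3)*5 = 3*5 = 15)
(L(-5, 6) + A)*(-6) = (-5 + 15)*(-6) = 10*(-6) = -60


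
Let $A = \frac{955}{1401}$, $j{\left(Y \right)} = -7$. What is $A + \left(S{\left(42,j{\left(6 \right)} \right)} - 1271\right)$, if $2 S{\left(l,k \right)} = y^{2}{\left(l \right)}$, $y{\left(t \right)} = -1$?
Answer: $- \frac{3558031}{2802} \approx -1269.8$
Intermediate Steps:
$A = \frac{955}{1401}$ ($A = 955 \cdot \frac{1}{1401} = \frac{955}{1401} \approx 0.68166$)
$S{\left(l,k \right)} = \frac{1}{2}$ ($S{\left(l,k \right)} = \frac{\left(-1\right)^{2}}{2} = \frac{1}{2} \cdot 1 = \frac{1}{2}$)
$A + \left(S{\left(42,j{\left(6 \right)} \right)} - 1271\right) = \frac{955}{1401} + \left(\frac{1}{2} - 1271\right) = \frac{955}{1401} - \frac{2541}{2} = - \frac{3558031}{2802}$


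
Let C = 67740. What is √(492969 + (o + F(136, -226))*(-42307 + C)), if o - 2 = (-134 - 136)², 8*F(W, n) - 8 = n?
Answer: √7415665943/2 ≈ 43057.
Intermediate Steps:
F(W, n) = 1 + n/8
o = 72902 (o = 2 + (-134 - 136)² = 2 + (-270)² = 2 + 72900 = 72902)
√(492969 + (o + F(136, -226))*(-42307 + C)) = √(492969 + (72902 + (1 + (⅛)*(-226)))*(-42307 + 67740)) = √(492969 + (72902 + (1 - 113/4))*25433) = √(492969 + (72902 - 109/4)*25433) = √(492969 + (291499/4)*25433) = √(492969 + 7413694067/4) = √(7415665943/4) = √7415665943/2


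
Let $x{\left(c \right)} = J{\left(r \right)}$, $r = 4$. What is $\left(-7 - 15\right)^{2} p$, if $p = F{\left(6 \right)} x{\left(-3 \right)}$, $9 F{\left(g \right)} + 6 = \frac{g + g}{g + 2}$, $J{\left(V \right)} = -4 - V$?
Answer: $1936$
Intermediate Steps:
$x{\left(c \right)} = -8$ ($x{\left(c \right)} = -4 - 4 = -8$)
$F{\left(g \right)} = - \frac{2}{3} + \frac{2 g}{9 \left(2 + g\right)}$ ($F{\left(g \right)} = - \frac{2}{3} + \frac{\left(g + g\right) \frac{1}{g + 2}}{9} = - \frac{2}{3} + \frac{2 g \frac{1}{2 + g}}{9} = - \frac{2}{3} + \frac{2 g}{9 \left(2 + g\right)}$)
$p = 4$ ($p = \frac{4 \left(-3 - 6\right)}{9 \left(2 + 6\right)} \left(-8\right) = \frac{4 \left(-3 - 6\right)}{9 \cdot 8} \left(-8\right) = \frac{4}{9} \cdot \frac{1}{8} \left(-9\right) \left(-8\right) = \left(- \frac{1}{2}\right) \left(-8\right) = 4$)
$\left(-7 - 15\right)^{2} p = \left(-7 - 15\right)^{2} \cdot 4 = \left(-22\right)^{2} \cdot 4 = 484 \cdot 4 = 1936$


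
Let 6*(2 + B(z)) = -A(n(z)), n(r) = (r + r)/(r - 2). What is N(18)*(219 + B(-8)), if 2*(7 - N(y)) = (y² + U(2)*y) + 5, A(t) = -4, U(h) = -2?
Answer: -60729/2 ≈ -30365.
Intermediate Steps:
n(r) = 2*r/(-2 + r) (n(r) = (2*r)/(-2 + r) = 2*r/(-2 + r))
N(y) = 9/2 + y - y²/2 (N(y) = 7 - ((y² - 2*y) + 5)/2 = 7 - (5 + y² - 2*y)/2 = 7 + (-5/2 + y - y²/2) = 9/2 + y - y²/2)
B(z) = -4/3 (B(z) = -2 + (-1*(-4))/6 = -2 + (⅙)*4 = -2 + ⅔ = -4/3)
N(18)*(219 + B(-8)) = (9/2 + 18 - ½*18²)*(219 - 4/3) = (9/2 + 18 - ½*324)*(653/3) = (9/2 + 18 - 162)*(653/3) = -279/2*653/3 = -60729/2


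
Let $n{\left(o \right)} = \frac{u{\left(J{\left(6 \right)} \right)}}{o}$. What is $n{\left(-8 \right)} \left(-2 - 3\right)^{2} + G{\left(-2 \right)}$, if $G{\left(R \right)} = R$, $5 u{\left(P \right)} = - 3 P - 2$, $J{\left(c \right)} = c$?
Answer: $\frac{21}{2} \approx 10.5$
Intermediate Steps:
$u{\left(P \right)} = - \frac{2}{5} - \frac{3 P}{5}$ ($u{\left(P \right)} = \frac{- 3 P - 2}{5} = \frac{-2 - 3 P}{5} = - \frac{2}{5} - \frac{3 P}{5}$)
$n{\left(o \right)} = - \frac{4}{o}$ ($n{\left(o \right)} = \frac{- \frac{2}{5} - \frac{18}{5}}{o} = - \frac{4}{o}$)
$n{\left(-8 \right)} \left(-2 - 3\right)^{2} + G{\left(-2 \right)} = - \frac{4}{-8} \left(-2 - 3\right)^{2} - 2 = \left(-4\right) \left(- \frac{1}{8}\right) \left(-5\right)^{2} - 2 = \frac{1}{2} \cdot 25 - 2 = \frac{25}{2} - 2 = \frac{21}{2}$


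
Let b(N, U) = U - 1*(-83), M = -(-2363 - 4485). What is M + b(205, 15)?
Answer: 6946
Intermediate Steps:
M = 6848 (M = -1*(-6848) = 6848)
b(N, U) = 83 + U (b(N, U) = U + 83 = 83 + U)
M + b(205, 15) = 6848 + (83 + 15) = 6848 + 98 = 6946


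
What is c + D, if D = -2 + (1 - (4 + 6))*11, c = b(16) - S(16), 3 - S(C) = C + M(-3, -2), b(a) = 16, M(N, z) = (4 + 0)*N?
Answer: -84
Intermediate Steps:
M(N, z) = 4*N
S(C) = 15 - C (S(C) = 3 - (C + 4*(-3)) = 3 - (C - 12) = 3 - (-12 + C) = 3 + (12 - C) = 15 - C)
c = 17 (c = 16 - (15 - 1*16) = 16 - (15 - 16) = 16 - 1*(-1) = 16 + 1 = 17)
D = -101 (D = -2 + (1 - 1*10)*11 = -2 + (1 - 10)*11 = -2 - 9*11 = -2 - 99 = -101)
c + D = 17 - 101 = -84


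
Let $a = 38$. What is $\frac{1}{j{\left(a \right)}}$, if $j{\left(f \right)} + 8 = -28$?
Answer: $- \frac{1}{36} \approx -0.027778$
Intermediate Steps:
$j{\left(f \right)} = -36$ ($j{\left(f \right)} = -8 - 28 = -36$)
$\frac{1}{j{\left(a \right)}} = \frac{1}{-36} = - \frac{1}{36}$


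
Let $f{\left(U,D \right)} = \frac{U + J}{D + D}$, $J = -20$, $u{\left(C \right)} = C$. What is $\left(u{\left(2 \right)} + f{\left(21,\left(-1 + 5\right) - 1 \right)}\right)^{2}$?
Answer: $\frac{169}{36} \approx 4.6944$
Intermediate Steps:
$f{\left(U,D \right)} = \frac{-20 + U}{2 D}$ ($f{\left(U,D \right)} = \frac{U - 20}{D + D} = \frac{-20 + U}{2 D}$)
$\left(u{\left(2 \right)} + f{\left(21,\left(-1 + 5\right) - 1 \right)}\right)^{2} = \left(2 + \frac{-20 + 21}{2 \left(\left(-1 + 5\right) - 1\right)}\right)^{2} = \left(2 + \frac{1}{2} \frac{1}{4 - 1} \cdot 1\right)^{2} = \left(2 + \frac{1}{2} \cdot \frac{1}{3} \cdot 1\right)^{2} = \left(2 + \frac{1}{6}\right)^{2} = \left(\frac{13}{6}\right)^{2} = \frac{169}{36}$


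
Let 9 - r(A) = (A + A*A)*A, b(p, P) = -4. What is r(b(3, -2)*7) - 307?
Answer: 20870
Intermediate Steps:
r(A) = 9 - A*(A + A²) (r(A) = 9 - (A + A*A)*A = 9 - (A + A²)*A = 9 - A*(A + A²))
r(b(3, -2)*7) - 307 = (9 - (-4*7)² - (-4*7)³) - 307 = (9 - 1*(-28)² - 1*(-28)³) - 307 = (9 - 1*784 - 1*(-21952)) - 307 = (9 - 784 + 21952) - 307 = 21177 - 307 = 20870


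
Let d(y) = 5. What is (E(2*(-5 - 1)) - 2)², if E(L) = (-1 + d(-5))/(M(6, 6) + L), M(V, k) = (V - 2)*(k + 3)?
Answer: 121/36 ≈ 3.3611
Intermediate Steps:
M(V, k) = (-2 + V)*(3 + k)
E(L) = 4/(36 + L) (E(L) = (-1 + 5)/((-6 - 2*6 + 3*6 + 6*6) + L) = 4/((-6 - 12 + 18 + 36) + L) = 4/(36 + L))
(E(2*(-5 - 1)) - 2)² = (4/(36 + 2*(-5 - 1)) - 2)² = (4/(36 + 2*(-6)) - 2)² = (4/(36 - 12) - 2)² = (4/24 - 2)² = (4*(1/24) - 2)² = (⅙ - 2)² = (-11/6)² = 121/36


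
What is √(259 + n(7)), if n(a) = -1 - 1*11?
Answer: √247 ≈ 15.716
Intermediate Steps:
n(a) = -12 (n(a) = -1 - 11 = -12)
√(259 + n(7)) = √(259 - 12) = √247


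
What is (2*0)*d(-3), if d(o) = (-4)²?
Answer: 0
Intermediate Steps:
d(o) = 16
(2*0)*d(-3) = (2*0)*16 = 0*16 = 0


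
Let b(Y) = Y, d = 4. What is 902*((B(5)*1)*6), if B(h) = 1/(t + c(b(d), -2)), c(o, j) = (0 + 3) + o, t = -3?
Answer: 1353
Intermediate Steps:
c(o, j) = 3 + o
B(h) = 1/4 (B(h) = 1/(-3 + (3 + 4)) = 1/(-3 + 7) = 1/4)
902*((B(5)*1)*6) = 902*(((1/4)*1)*6) = 902*((1/4)*6) = 902*(3/2) = 1353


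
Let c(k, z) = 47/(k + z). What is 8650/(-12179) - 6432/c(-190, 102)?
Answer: 6893102314/572413 ≈ 12042.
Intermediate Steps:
8650/(-12179) - 6432/c(-190, 102) = 8650/(-12179) - 6432/(47/(-190 + 102)) = 8650*(-1/12179) - 6432/(47/(-88)) = -8650/12179 - 6432/(47*(-1/88)) = -8650/12179 - 6432/(-47/88) = -8650/12179 - 6432*(-88/47) = -8650/12179 + 566016/47 = 6893102314/572413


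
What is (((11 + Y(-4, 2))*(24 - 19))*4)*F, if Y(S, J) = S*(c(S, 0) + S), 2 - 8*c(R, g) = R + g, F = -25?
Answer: -12000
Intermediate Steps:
c(R, g) = ¼ - R/8 - g/8 (c(R, g) = ¼ - (R + g)/8 = ¼ + (-R/8 - g/8) = ¼ - R/8 - g/8)
Y(S, J) = S*(¼ + 7*S/8) (Y(S, J) = S*((¼ - S/8 - ⅛*0) + S) = S*((¼ - S/8 + 0) + S) = S*((¼ - S/8) + S) = S*(¼ + 7*S/8))
(((11 + Y(-4, 2))*(24 - 19))*4)*F = (((11 + (⅛)*(-4)*(2 + 7*(-4)))*(24 - 19))*4)*(-25) = (((11 + (⅛)*(-4)*(2 - 28))*5)*4)*(-25) = (((11 + (⅛)*(-4)*(-26))*5)*4)*(-25) = (((11 + 13)*5)*4)*(-25) = ((24*5)*4)*(-25) = (120*4)*(-25) = 480*(-25) = -12000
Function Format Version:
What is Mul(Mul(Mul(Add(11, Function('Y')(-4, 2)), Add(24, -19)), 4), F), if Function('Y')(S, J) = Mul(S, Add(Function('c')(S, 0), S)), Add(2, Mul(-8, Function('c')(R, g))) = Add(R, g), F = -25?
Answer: -12000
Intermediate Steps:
Function('c')(R, g) = Add(Rational(1, 4), Mul(Rational(-1, 8), R), Mul(Rational(-1, 8), g)) (Function('c')(R, g) = Add(Rational(1, 4), Mul(Rational(-1, 8), Add(R, g))) = Add(Rational(1, 4), Add(Mul(Rational(-1, 8), R), Mul(Rational(-1, 8), g))) = Add(Rational(1, 4), Mul(Rational(-1, 8), R), Mul(Rational(-1, 8), g)))
Function('Y')(S, J) = Mul(S, Add(Rational(1, 4), Mul(Rational(7, 8), S))) (Function('Y')(S, J) = Mul(S, Add(Add(Rational(1, 4), Mul(Rational(-1, 8), S), Mul(Rational(-1, 8), 0)), S)) = Mul(S, Add(Add(Rational(1, 4), Mul(Rational(-1, 8), S), 0), S)) = Mul(S, Add(Add(Rational(1, 4), Mul(Rational(-1, 8), S)), S)) = Mul(S, Add(Rational(1, 4), Mul(Rational(7, 8), S))))
Mul(Mul(Mul(Add(11, Function('Y')(-4, 2)), Add(24, -19)), 4), F) = Mul(Mul(Mul(Add(11, Mul(Rational(1, 8), -4, Add(2, Mul(7, -4)))), Add(24, -19)), 4), -25) = Mul(Mul(Mul(Add(11, Mul(Rational(1, 8), -4, Add(2, -28))), 5), 4), -25) = Mul(Mul(Mul(Add(11, Mul(Rational(1, 8), -4, -26)), 5), 4), -25) = Mul(Mul(Mul(Add(11, 13), 5), 4), -25) = Mul(Mul(Mul(24, 5), 4), -25) = Mul(Mul(120, 4), -25) = Mul(480, -25) = -12000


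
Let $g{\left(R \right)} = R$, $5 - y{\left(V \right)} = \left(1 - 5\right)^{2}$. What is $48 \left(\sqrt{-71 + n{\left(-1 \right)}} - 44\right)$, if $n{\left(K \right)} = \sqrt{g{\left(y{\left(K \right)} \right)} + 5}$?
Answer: $-2112 + 48 \sqrt{-71 + i \sqrt{6}} \approx -2105.0 + 404.52 i$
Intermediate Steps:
$y{\left(V \right)} = -11$ ($y{\left(V \right)} = 5 - \left(1 - 5\right)^{2} = 5 - \left(-4\right)^{2} = 5 - 16 = -11$)
$n{\left(K \right)} = i \sqrt{6}$ ($n{\left(K \right)} = \sqrt{-11 + 5} = \sqrt{-6} = i \sqrt{6}$)
$48 \left(\sqrt{-71 + n{\left(-1 \right)}} - 44\right) = 48 \left(\sqrt{-71 + i \sqrt{6}} - 44\right) = 48 \left(-44 + \sqrt{-71 + i \sqrt{6}}\right) = -2112 + 48 \sqrt{-71 + i \sqrt{6}}$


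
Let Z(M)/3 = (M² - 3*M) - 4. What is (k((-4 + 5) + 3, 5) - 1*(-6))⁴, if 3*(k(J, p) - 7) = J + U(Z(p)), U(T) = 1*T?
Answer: 13845841/81 ≈ 1.7094e+5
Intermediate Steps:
Z(M) = -12 - 9*M + 3*M² (Z(M) = 3*((M² - 3*M) - 4) = 3*(-4 + M² - 3*M) = -12 - 9*M + 3*M²)
U(T) = T
k(J, p) = 3 + p² - 3*p + J/3 (k(J, p) = 7 + (J + (-12 - 9*p + 3*p²))/3 = 7 + (-12 + J - 9*p + 3*p²)/3 = 7 + (-4 + p² - 3*p + J/3) = 3 + p² - 3*p + J/3)
(k((-4 + 5) + 3, 5) - 1*(-6))⁴ = ((3 + 5² - 3*5 + ((-4 + 5) + 3)/3) - 1*(-6))⁴ = ((3 + 25 - 15 + (1 + 3)/3) + 6)⁴ = ((3 + 25 - 15 + (⅓)*4) + 6)⁴ = ((3 + 25 - 15 + 4/3) + 6)⁴ = (43/3 + 6)⁴ = (61/3)⁴ = 13845841/81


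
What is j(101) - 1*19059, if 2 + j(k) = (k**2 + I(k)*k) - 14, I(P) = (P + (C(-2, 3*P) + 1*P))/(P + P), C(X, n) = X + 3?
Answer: -17545/2 ≈ -8772.5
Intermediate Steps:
C(X, n) = 3 + X
I(P) = (1 + 2*P)/(2*P) (I(P) = (P + ((3 - 2) + 1*P))/(P + P) = (P + (1 + P))/((2*P)) = (1 + 2*P)*(1/(2*P)) = (1 + 2*P)/(2*P))
j(k) = -31/2 + k + k**2 (j(k) = -2 + ((k**2 + ((1/2 + k)/k)*k) - 14) = -2 + ((k**2 + (1/2 + k)) - 14) = -2 + ((1/2 + k + k**2) - 14) = -2 + (-27/2 + k + k**2) = -31/2 + k + k**2)
j(101) - 1*19059 = (-31/2 + 101 + 101**2) - 1*19059 = (-31/2 + 101 + 10201) - 19059 = 20573/2 - 19059 = -17545/2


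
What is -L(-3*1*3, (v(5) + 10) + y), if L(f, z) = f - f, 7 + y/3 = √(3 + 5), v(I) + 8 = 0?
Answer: 0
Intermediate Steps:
v(I) = -8 (v(I) = -8 + 0 = -8)
y = -21 + 6*√2 (y = -21 + 3*√(3 + 5) = -21 + 3*√8 = -21 + 3*(2*√2) = -21 + 6*√2 ≈ -12.515)
L(f, z) = 0
-L(-3*1*3, (v(5) + 10) + y) = -1*0 = 0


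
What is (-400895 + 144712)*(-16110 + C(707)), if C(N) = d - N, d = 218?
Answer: 4252381617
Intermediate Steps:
C(N) = 218 - N
(-400895 + 144712)*(-16110 + C(707)) = (-400895 + 144712)*(-16110 + (218 - 1*707)) = -256183*(-16110 + (218 - 707)) = -256183*(-16110 - 489) = -256183*(-16599) = 4252381617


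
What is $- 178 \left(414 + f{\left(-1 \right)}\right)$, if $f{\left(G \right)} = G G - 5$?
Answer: $-72980$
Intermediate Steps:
$f{\left(G \right)} = -5 + G^{2}$ ($f{\left(G \right)} = G^{2} - 5 = -5 + G^{2}$)
$- 178 \left(414 + f{\left(-1 \right)}\right) = - 178 \left(414 - \left(5 - \left(-1\right)^{2}\right)\right) = - 178 \left(414 + \left(-5 + 1\right)\right) = - 178 \left(414 - 4\right) = \left(-178\right) 410 = -72980$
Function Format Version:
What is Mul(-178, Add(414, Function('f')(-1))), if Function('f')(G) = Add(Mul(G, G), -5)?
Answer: -72980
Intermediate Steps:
Function('f')(G) = Add(-5, Pow(G, 2)) (Function('f')(G) = Add(Pow(G, 2), -5) = Add(-5, Pow(G, 2)))
Mul(-178, Add(414, Function('f')(-1))) = Mul(-178, Add(414, Add(-5, Pow(-1, 2)))) = Mul(-178, Add(414, Add(-5, 1))) = Mul(-178, Add(414, -4)) = Mul(-178, 410) = -72980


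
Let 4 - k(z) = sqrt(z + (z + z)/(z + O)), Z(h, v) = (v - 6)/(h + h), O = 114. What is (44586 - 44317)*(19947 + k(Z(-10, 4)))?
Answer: 5366819 - 807*sqrt(1471890)/11410 ≈ 5.3667e+6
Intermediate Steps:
Z(h, v) = (-6 + v)/(2*h) (Z(h, v) = (-6 + v)/((2*h)) = (-6 + v)*(1/(2*h)) = (-6 + v)/(2*h))
k(z) = 4 - sqrt(z + 2*z/(114 + z)) (k(z) = 4 - sqrt(z + (z + z)/(z + 114)) = 4 - sqrt(z + (2*z)/(114 + z)) = 4 - sqrt(z + 2*z/(114 + z)))
(44586 - 44317)*(19947 + k(Z(-10, 4))) = (44586 - 44317)*(19947 + (4 - sqrt(((1/2)*(-6 + 4)/(-10))*(116 + (1/2)*(-6 + 4)/(-10))/(114 + (1/2)*(-6 + 4)/(-10))))) = 269*(19947 + (4 - sqrt(((1/2)*(-1/10)*(-2))*(116 + (1/2)*(-1/10)*(-2))/(114 + (1/2)*(-1/10)*(-2))))) = 269*(19947 + (4 - sqrt((116 + 1/10)/(10*(114 + 1/10))))) = 269*(19947 + (4 - sqrt((1/10)*(1161/10)/(1141/10)))) = 269*(19947 + (4 - sqrt((1/10)*(10/1141)*(1161/10)))) = 269*(19947 + (4 - sqrt(1161/11410))) = 269*(19947 + (4 - 3*sqrt(1471890)/11410)) = 269*(19951 - 3*sqrt(1471890)/11410) = 5366819 - 807*sqrt(1471890)/11410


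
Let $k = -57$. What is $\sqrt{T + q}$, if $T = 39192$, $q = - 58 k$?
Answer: $3 \sqrt{4722} \approx 206.15$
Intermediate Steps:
$q = 3306$ ($q = \left(-58\right) \left(-57\right) = 3306$)
$\sqrt{T + q} = \sqrt{39192 + 3306} = \sqrt{42498} = 3 \sqrt{4722}$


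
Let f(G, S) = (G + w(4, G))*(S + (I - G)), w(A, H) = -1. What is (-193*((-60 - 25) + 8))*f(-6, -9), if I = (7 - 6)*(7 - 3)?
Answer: -104027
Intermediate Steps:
I = 4 (I = 1*4 = 4)
f(G, S) = (-1 + G)*(4 + S - G) (f(G, S) = (G - 1)*(S + (4 - G)) = (-1 + G)*(4 + S - G))
(-193*((-60 - 25) + 8))*f(-6, -9) = (-193*((-60 - 25) + 8))*(-4 - 1*(-9) - 1*(-6)**2 + 5*(-6) - 6*(-9)) = (-193*(-85 + 8))*(-4 + 9 - 1*36 - 30 + 54) = (-193*(-77))*(-4 + 9 - 36 - 30 + 54) = 14861*(-7) = -104027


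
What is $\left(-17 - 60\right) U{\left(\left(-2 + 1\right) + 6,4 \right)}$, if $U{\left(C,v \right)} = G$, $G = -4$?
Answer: $308$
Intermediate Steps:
$U{\left(C,v \right)} = -4$
$\left(-17 - 60\right) U{\left(\left(-2 + 1\right) + 6,4 \right)} = \left(-17 - 60\right) \left(-4\right) = \left(-77\right) \left(-4\right) = 308$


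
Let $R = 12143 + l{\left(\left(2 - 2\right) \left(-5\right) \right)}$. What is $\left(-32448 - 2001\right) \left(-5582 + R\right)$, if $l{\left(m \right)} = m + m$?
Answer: $-226019889$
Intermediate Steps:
$l{\left(m \right)} = 2 m$
$R = 12143$ ($R = 12143 + 2 \left(2 - 2\right) \left(-5\right) = 12143 + 2 \cdot 0 \left(-5\right) = 12143 + 2 \cdot 0 = 12143 + 0 = 12143$)
$\left(-32448 - 2001\right) \left(-5582 + R\right) = \left(-32448 - 2001\right) \left(-5582 + 12143\right) = \left(-34449\right) 6561 = -226019889$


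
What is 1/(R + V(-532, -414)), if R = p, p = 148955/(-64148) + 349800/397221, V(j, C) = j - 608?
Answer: -772149476/881363405175 ≈ -0.00087608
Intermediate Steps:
V(j, C) = -608 + j
p = -1113002535/772149476 (p = 148955*(-1/64148) + 349800*(1/397221) = -148955/64148 + 10600/12037 = -1113002535/772149476 ≈ -1.4414)
R = -1113002535/772149476 ≈ -1.4414
1/(R + V(-532, -414)) = 1/(-1113002535/772149476 + (-608 - 532)) = 1/(-1113002535/772149476 - 1140) = 1/(-881363405175/772149476) = -772149476/881363405175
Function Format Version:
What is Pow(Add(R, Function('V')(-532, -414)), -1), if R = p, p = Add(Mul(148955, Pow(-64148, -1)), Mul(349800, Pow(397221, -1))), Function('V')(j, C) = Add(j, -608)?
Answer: Rational(-772149476, 881363405175) ≈ -0.00087608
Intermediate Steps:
Function('V')(j, C) = Add(-608, j)
p = Rational(-1113002535, 772149476) (p = Add(Mul(148955, Rational(-1, 64148)), Mul(349800, Rational(1, 397221))) = Add(Rational(-148955, 64148), Rational(10600, 12037)) = Rational(-1113002535, 772149476) ≈ -1.4414)
R = Rational(-1113002535, 772149476) ≈ -1.4414
Pow(Add(R, Function('V')(-532, -414)), -1) = Pow(Add(Rational(-1113002535, 772149476), Add(-608, -532)), -1) = Pow(Add(Rational(-1113002535, 772149476), -1140), -1) = Pow(Rational(-881363405175, 772149476), -1) = Rational(-772149476, 881363405175)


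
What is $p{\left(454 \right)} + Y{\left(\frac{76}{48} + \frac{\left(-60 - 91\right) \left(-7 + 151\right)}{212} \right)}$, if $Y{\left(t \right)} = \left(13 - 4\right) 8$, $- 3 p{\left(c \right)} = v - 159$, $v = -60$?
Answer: $145$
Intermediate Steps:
$p{\left(c \right)} = 73$ ($p{\left(c \right)} = - \frac{-60 - 159}{3} = \left(- \frac{1}{3}\right) \left(-219\right) = 73$)
$Y{\left(t \right)} = 72$ ($Y{\left(t \right)} = 9 \cdot 8 = 72$)
$p{\left(454 \right)} + Y{\left(\frac{76}{48} + \frac{\left(-60 - 91\right) \left(-7 + 151\right)}{212} \right)} = 73 + 72 = 145$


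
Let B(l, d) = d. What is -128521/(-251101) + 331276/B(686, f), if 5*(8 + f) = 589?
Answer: 415989232409/137854449 ≈ 3017.6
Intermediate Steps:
f = 549/5 (f = -8 + (⅕)*589 = -8 + 589/5 = 549/5 ≈ 109.80)
-128521/(-251101) + 331276/B(686, f) = -128521/(-251101) + 331276/(549/5) = -128521*(-1/251101) + 331276*(5/549) = 128521/251101 + 1656380/549 = 415989232409/137854449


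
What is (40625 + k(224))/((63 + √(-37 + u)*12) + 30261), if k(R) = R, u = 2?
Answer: 14746489/10947024 - 40849*I*√35/76629168 ≈ 1.3471 - 0.0031537*I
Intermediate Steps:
(40625 + k(224))/((63 + √(-37 + u)*12) + 30261) = (40625 + 224)/((63 + √(-37 + 2)*12) + 30261) = 40849/((63 + √(-35)*12) + 30261) = 40849/((63 + (I*√35)*12) + 30261) = 40849/((63 + 12*I*√35) + 30261) = 40849/(30324 + 12*I*√35)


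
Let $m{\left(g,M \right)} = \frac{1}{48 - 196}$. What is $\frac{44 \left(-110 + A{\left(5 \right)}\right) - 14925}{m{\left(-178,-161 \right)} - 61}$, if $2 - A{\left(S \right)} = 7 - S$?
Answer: $\frac{2925220}{9029} \approx 323.98$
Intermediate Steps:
$A{\left(S \right)} = -5 + S$ ($A{\left(S \right)} = 2 - \left(7 - S\right) = 2 + \left(-7 + S\right) = -5 + S$)
$m{\left(g,M \right)} = - \frac{1}{148}$ ($m{\left(g,M \right)} = \frac{1}{-148} = - \frac{1}{148}$)
$\frac{44 \left(-110 + A{\left(5 \right)}\right) - 14925}{m{\left(-178,-161 \right)} - 61} = \frac{44 \left(-110 + \left(-5 + 5\right)\right) - 14925}{- \frac{1}{148} - 61} = \frac{44 \left(-110 + 0\right) - 14925}{- \frac{9029}{148}} = \left(44 \left(-110\right) - 14925\right) \left(- \frac{148}{9029}\right) = \left(-4840 - 14925\right) \left(- \frac{148}{9029}\right) = \left(-19765\right) \left(- \frac{148}{9029}\right) = \frac{2925220}{9029}$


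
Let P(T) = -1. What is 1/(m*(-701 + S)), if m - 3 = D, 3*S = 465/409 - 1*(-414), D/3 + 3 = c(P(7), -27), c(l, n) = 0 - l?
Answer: 409/690336 ≈ 0.00059247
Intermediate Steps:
c(l, n) = -l
D = -6 (D = -9 + 3*(-1*(-1)) = -9 + 3*1 = -9 + 3 = -6)
S = 56597/409 (S = (465/409 - 1*(-414))/3 = (465*(1/409) + 414)/3 = (465/409 + 414)/3 = (⅓)*(169791/409) = 56597/409 ≈ 138.38)
m = -3 (m = 3 - 6 = -3)
1/(m*(-701 + S)) = 1/(-3*(-701 + 56597/409)) = 1/(-3*(-230112/409)) = 1/(690336/409) = 409/690336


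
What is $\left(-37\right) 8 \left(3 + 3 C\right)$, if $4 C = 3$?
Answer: $-1554$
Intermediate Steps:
$C = \frac{3}{4}$ ($C = \frac{1}{4} \cdot 3 = \frac{3}{4} \approx 0.75$)
$\left(-37\right) 8 \left(3 + 3 C\right) = \left(-37\right) 8 \left(3 + 3 \cdot \frac{3}{4}\right) = - 296 \left(3 + \frac{9}{4}\right) = \left(-296\right) \frac{21}{4} = -1554$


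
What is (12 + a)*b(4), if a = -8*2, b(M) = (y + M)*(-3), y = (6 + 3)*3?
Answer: 372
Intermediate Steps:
y = 27 (y = 9*3 = 27)
b(M) = -81 - 3*M (b(M) = (27 + M)*(-3) = -81 - 3*M)
a = -16
(12 + a)*b(4) = (12 - 16)*(-81 - 3*4) = -4*(-81 - 12) = -4*(-93) = 372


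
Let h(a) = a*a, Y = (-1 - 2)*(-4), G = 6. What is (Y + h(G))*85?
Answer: 4080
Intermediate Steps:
Y = 12 (Y = -3*(-4) = 12)
h(a) = a**2
(Y + h(G))*85 = (12 + 6**2)*85 = (12 + 36)*85 = 48*85 = 4080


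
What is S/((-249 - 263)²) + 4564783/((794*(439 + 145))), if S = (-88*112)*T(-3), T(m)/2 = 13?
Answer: 263136131/29676544 ≈ 8.8668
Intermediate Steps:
T(m) = 26 (T(m) = 2*13 = 26)
S = -256256 (S = -88*112*26 = -9856*26 = -256256)
S/((-249 - 263)²) + 4564783/((794*(439 + 145))) = -256256/(-249 - 263)² + 4564783/((794*(439 + 145))) = -256256/((-512)²) + 4564783/((794*584)) = -256256/262144 + 4564783/463696 = -256256*1/262144 + 4564783*(1/463696) = -1001/1024 + 4564783/463696 = 263136131/29676544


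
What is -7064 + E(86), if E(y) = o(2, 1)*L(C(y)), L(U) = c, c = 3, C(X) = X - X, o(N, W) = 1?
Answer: -7061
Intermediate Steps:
C(X) = 0
L(U) = 3
E(y) = 3 (E(y) = 1*3 = 3)
-7064 + E(86) = -7064 + 3 = -7061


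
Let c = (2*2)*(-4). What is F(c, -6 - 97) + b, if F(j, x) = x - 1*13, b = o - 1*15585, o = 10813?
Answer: -4888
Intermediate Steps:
b = -4772 (b = 10813 - 1*15585 = 10813 - 15585 = -4772)
c = -16 (c = 4*(-4) = -16)
F(j, x) = -13 + x (F(j, x) = x - 13 = -13 + x)
F(c, -6 - 97) + b = (-13 + (-6 - 97)) - 4772 = (-13 - 103) - 4772 = -116 - 4772 = -4888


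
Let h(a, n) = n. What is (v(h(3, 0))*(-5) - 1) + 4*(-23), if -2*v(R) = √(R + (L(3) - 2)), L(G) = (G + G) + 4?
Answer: -93 + 5*√2 ≈ -85.929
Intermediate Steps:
L(G) = 4 + 2*G (L(G) = 2*G + 4 = 4 + 2*G)
v(R) = -√(8 + R)/2 (v(R) = -√(R + ((4 + 2*3) - 2))/2 = -√(R + ((4 + 6) - 2))/2 = -√(R + (10 - 2))/2 = -√(R + 8)/2 = -√(8 + R)/2)
(v(h(3, 0))*(-5) - 1) + 4*(-23) = (-√(8 + 0)/2*(-5) - 1) + 4*(-23) = (-√2*(-5) - 1) - 92 = (5*√2 - 1) - 92 = (-1 + 5*√2) - 92 = -93 + 5*√2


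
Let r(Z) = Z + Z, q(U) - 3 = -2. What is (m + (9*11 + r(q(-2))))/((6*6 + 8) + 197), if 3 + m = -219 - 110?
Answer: -231/241 ≈ -0.95851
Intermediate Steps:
m = -332 (m = -3 + (-219 - 110) = -3 - 329 = -332)
q(U) = 1 (q(U) = 3 - 2 = 1)
r(Z) = 2*Z
(m + (9*11 + r(q(-2))))/((6*6 + 8) + 197) = (-332 + (9*11 + 2*1))/((6*6 + 8) + 197) = (-332 + (99 + 2))/((36 + 8) + 197) = (-332 + 101)/(44 + 197) = -231/241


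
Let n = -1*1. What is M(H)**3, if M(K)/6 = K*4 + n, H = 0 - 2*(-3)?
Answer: 2628072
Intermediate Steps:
n = -1
H = 6 (H = 0 + 6 = 6)
M(K) = -6 + 24*K (M(K) = 6*(K*4 - 1) = 6*(4*K - 1) = 6*(-1 + 4*K) = -6 + 24*K)
M(H)**3 = (-6 + 24*6)**3 = (-6 + 144)**3 = 138**3 = 2628072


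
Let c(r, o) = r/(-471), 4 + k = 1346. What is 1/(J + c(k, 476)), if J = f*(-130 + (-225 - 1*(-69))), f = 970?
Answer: -471/130666162 ≈ -3.6046e-6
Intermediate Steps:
k = 1342 (k = -4 + 1346 = 1342)
c(r, o) = -r/471 (c(r, o) = r*(-1/471) = -r/471)
J = -277420 (J = 970*(-130 + (-225 - 1*(-69))) = 970*(-130 + (-225 + 69)) = 970*(-130 - 156) = 970*(-286) = -277420)
1/(J + c(k, 476)) = 1/(-277420 - 1/471*1342) = 1/(-277420 - 1342/471) = 1/(-130666162/471) = -471/130666162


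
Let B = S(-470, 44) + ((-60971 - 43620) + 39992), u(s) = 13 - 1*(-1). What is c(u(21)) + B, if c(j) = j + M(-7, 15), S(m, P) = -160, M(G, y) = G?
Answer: -64752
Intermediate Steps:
u(s) = 14 (u(s) = 13 + 1 = 14)
c(j) = -7 + j (c(j) = j - 7 = -7 + j)
B = -64759 (B = -160 + ((-60971 - 43620) + 39992) = -160 + (-104591 + 39992) = -160 - 64599 = -64759)
c(u(21)) + B = (-7 + 14) - 64759 = 7 - 64759 = -64752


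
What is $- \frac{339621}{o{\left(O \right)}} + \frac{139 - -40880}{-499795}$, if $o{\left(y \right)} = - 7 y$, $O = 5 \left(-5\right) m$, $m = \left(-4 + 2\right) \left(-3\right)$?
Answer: $- \frac{11318929843}{34985650} \approx -323.53$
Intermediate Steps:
$m = 6$ ($m = \left(-2\right) \left(-3\right) = 6$)
$O = -150$ ($O = 5 \left(-5\right) 6 = \left(-25\right) 6 = -150$)
$- \frac{339621}{o{\left(O \right)}} + \frac{139 - -40880}{-499795} = - \frac{339621}{\left(-7\right) \left(-150\right)} + \frac{139 - -40880}{-499795} = - \frac{339621}{1050} + \left(139 + 40880\right) \left(- \frac{1}{499795}\right) = \left(-339621\right) \frac{1}{1050} + 41019 \left(- \frac{1}{499795}\right) = - \frac{113207}{350} - \frac{41019}{499795} = - \frac{11318929843}{34985650}$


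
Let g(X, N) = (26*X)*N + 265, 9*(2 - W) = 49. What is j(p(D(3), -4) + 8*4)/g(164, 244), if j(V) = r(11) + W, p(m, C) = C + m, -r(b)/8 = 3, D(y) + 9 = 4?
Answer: -247/9366129 ≈ -2.6372e-5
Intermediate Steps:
W = -31/9 (W = 2 - 1/9*49 = 2 - 49/9 = -31/9 ≈ -3.4444)
g(X, N) = 265 + 26*N*X (g(X, N) = 26*N*X + 265 = 265 + 26*N*X)
D(y) = -5 (D(y) = -9 + 4 = -5)
r(b) = -24 (r(b) = -8*3 = -24)
j(V) = -247/9 (j(V) = -24 - 31/9 = -247/9)
j(p(D(3), -4) + 8*4)/g(164, 244) = -247/(9*(265 + 26*244*164)) = -247/(9*(265 + 1040416)) = -247/9/1040681 = -247/9*1/1040681 = -247/9366129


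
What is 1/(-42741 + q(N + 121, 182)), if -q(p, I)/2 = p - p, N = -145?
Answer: -1/42741 ≈ -2.3397e-5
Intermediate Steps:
q(p, I) = 0 (q(p, I) = -2*(p - p) = -2*0 = 0)
1/(-42741 + q(N + 121, 182)) = 1/(-42741 + 0) = 1/(-42741) = -1/42741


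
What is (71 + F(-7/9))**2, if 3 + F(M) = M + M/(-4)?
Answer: 654481/144 ≈ 4545.0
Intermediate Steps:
F(M) = -3 + 3*M/4 (F(M) = -3 + (M + M/(-4)) = -3 + (M + M*(-1/4)) = -3 + (M - M/4) = -3 + 3*M/4)
(71 + F(-7/9))**2 = (71 + (-3 + 3*(-7/9)/4))**2 = (71 + (-3 + 3*(-7*1/9)/4))**2 = (71 + (-3 + (3/4)*(-7/9)))**2 = (71 + (-3 - 7/12))**2 = (71 - 43/12)**2 = (809/12)**2 = 654481/144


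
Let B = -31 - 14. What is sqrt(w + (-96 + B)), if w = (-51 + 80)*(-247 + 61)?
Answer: 3*I*sqrt(615) ≈ 74.398*I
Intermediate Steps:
B = -45
w = -5394 (w = 29*(-186) = -5394)
sqrt(w + (-96 + B)) = sqrt(-5394 + (-96 - 45)) = sqrt(-5394 - 141) = sqrt(-5535) = 3*I*sqrt(615)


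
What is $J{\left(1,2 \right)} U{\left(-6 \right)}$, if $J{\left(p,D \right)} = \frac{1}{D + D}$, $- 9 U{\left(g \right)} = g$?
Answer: $\frac{1}{6} \approx 0.16667$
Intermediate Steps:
$U{\left(g \right)} = - \frac{g}{9}$
$J{\left(p,D \right)} = \frac{1}{2 D}$
$J{\left(1,2 \right)} U{\left(-6 \right)} = \frac{1}{2 \cdot 2} \left(\left(- \frac{1}{9}\right) \left(-6\right)\right) = \frac{1}{2} \cdot \frac{1}{2} \cdot \frac{2}{3} = \frac{1}{4} \cdot \frac{2}{3} = \frac{1}{6}$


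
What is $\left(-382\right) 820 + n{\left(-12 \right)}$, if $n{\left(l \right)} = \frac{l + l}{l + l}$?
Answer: $-313239$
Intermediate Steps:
$n{\left(l \right)} = 1$ ($n{\left(l \right)} = \frac{2 l}{2 l} = 2 l \frac{1}{2 l} = 1$)
$\left(-382\right) 820 + n{\left(-12 \right)} = \left(-382\right) 820 + 1 = -313240 + 1 = -313239$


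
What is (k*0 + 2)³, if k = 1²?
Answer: 8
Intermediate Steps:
k = 1
(k*0 + 2)³ = (1*0 + 2)³ = (0 + 2)³ = 2³ = 8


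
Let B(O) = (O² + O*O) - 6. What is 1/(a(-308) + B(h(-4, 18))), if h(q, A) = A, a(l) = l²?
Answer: 1/95506 ≈ 1.0471e-5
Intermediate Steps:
B(O) = -6 + 2*O² (B(O) = (O² + O²) - 6 = 2*O² - 6 = -6 + 2*O²)
1/(a(-308) + B(h(-4, 18))) = 1/((-308)² + (-6 + 2*18²)) = 1/(94864 + (-6 + 2*324)) = 1/(94864 + (-6 + 648)) = 1/(94864 + 642) = 1/95506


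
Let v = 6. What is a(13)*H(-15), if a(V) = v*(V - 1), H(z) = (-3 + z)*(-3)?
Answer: 3888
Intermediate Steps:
H(z) = 9 - 3*z
a(V) = -6 + 6*V (a(V) = 6*(V - 1) = 6*(-1 + V) = -6 + 6*V)
a(13)*H(-15) = (-6 + 6*13)*(9 - 3*(-15)) = (-6 + 78)*(9 + 45) = 72*54 = 3888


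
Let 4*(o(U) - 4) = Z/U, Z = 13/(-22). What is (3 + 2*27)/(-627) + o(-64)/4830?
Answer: -2450419/27202560 ≈ -0.090080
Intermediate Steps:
Z = -13/22 (Z = 13*(-1/22) = -13/22 ≈ -0.59091)
o(U) = 4 - 13/(88*U) (o(U) = 4 + (-13/(22*U))/4 = 4 - 13/(88*U))
(3 + 2*27)/(-627) + o(-64)/4830 = (3 + 2*27)/(-627) + (4 - 13/88/(-64))/4830 = (3 + 54)*(-1/627) + (4 - 13/88*(-1/64))*(1/4830) = 57*(-1/627) + (4 + 13/5632)*(1/4830) = -1/11 + (22541/5632)*(1/4830) = -1/11 + 22541/27202560 = -2450419/27202560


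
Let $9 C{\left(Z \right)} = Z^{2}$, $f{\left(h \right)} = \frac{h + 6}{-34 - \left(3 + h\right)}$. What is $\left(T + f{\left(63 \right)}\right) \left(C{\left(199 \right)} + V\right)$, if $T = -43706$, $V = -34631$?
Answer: $\frac{594581440091}{450} \approx 1.3213 \cdot 10^{9}$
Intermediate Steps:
$f{\left(h \right)} = \frac{6 + h}{-37 - h}$
$C{\left(Z \right)} = \frac{Z^{2}}{9}$
$\left(T + f{\left(63 \right)}\right) \left(C{\left(199 \right)} + V\right) = \left(-43706 + \frac{-6 - 63}{37 + 63}\right) \left(\frac{199^{2}}{9} - 34631\right) = \left(-43706 + \frac{-6 - 63}{100}\right) \left(\frac{1}{9} \cdot 39601 - 34631\right) = \left(-43706 + \frac{1}{100} \left(-69\right)\right) \left(\frac{39601}{9} - 34631\right) = \left(-43706 - \frac{69}{100}\right) \left(- \frac{272078}{9}\right) = \left(- \frac{4370669}{100}\right) \left(- \frac{272078}{9}\right) = \frac{594581440091}{450}$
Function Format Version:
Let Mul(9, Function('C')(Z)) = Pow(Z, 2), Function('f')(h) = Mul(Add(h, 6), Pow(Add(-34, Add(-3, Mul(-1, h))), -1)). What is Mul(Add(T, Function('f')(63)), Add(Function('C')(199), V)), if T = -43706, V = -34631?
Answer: Rational(594581440091, 450) ≈ 1.3213e+9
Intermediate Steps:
Function('f')(h) = Mul(Pow(Add(-37, Mul(-1, h)), -1), Add(6, h)) (Function('f')(h) = Mul(Add(6, h), Pow(Add(-37, Mul(-1, h)), -1)) = Mul(Pow(Add(-37, Mul(-1, h)), -1), Add(6, h)))
Function('C')(Z) = Mul(Rational(1, 9), Pow(Z, 2))
Mul(Add(T, Function('f')(63)), Add(Function('C')(199), V)) = Mul(Add(-43706, Mul(Pow(Add(37, 63), -1), Add(-6, Mul(-1, 63)))), Add(Mul(Rational(1, 9), Pow(199, 2)), -34631)) = Mul(Add(-43706, Mul(Pow(100, -1), Add(-6, -63))), Add(Mul(Rational(1, 9), 39601), -34631)) = Mul(Add(-43706, Mul(Rational(1, 100), -69)), Add(Rational(39601, 9), -34631)) = Mul(Add(-43706, Rational(-69, 100)), Rational(-272078, 9)) = Mul(Rational(-4370669, 100), Rational(-272078, 9)) = Rational(594581440091, 450)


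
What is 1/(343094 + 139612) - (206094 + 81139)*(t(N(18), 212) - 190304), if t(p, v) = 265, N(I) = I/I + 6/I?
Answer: 26348734889227423/482706 ≈ 5.4585e+10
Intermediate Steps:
N(I) = 1 + 6/I
1/(343094 + 139612) - (206094 + 81139)*(t(N(18), 212) - 190304) = 1/(343094 + 139612) - (206094 + 81139)*(265 - 190304) = 1/482706 - 287233*(-190039) = 1/482706 - 1*(-54585472087) = 1/482706 + 54585472087 = 26348734889227423/482706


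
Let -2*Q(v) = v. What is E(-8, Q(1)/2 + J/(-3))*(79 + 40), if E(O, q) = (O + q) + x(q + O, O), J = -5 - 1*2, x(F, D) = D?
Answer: -19873/12 ≈ -1656.1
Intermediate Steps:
Q(v) = -v/2
J = -7 (J = -5 - 2 = -7)
E(O, q) = q + 2*O (E(O, q) = (O + q) + O = q + 2*O)
E(-8, Q(1)/2 + J/(-3))*(79 + 40) = ((-1/2*1/2 - 7/(-3)) + 2*(-8))*(79 + 40) = ((-1/2*1/2 - 7*(-1/3)) - 16)*119 = ((-1/4 + 7/3) - 16)*119 = (25/12 - 16)*119 = -167/12*119 = -19873/12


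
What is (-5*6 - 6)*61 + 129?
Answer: -2067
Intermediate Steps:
(-5*6 - 6)*61 + 129 = (-30 - 6)*61 + 129 = -36*61 + 129 = -2196 + 129 = -2067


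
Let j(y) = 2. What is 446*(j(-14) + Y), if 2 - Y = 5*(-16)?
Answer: 37464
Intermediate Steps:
Y = 82 (Y = 2 - 5*(-16) = 2 - 1*(-80) = 2 + 80 = 82)
446*(j(-14) + Y) = 446*(2 + 82) = 446*84 = 37464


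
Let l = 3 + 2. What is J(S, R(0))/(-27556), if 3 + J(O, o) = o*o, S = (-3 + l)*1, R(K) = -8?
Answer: -61/27556 ≈ -0.0022137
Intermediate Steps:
l = 5
S = 2 (S = (-3 + 5)*1 = 2*1 = 2)
J(O, o) = -3 + o² (J(O, o) = -3 + o*o = -3 + o²)
J(S, R(0))/(-27556) = (-3 + (-8)²)/(-27556) = (-3 + 64)*(-1/27556) = 61*(-1/27556) = -61/27556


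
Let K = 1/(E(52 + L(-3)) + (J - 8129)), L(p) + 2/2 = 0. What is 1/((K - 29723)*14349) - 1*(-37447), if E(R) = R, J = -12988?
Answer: 112148155101508697/2994850190977 ≈ 37447.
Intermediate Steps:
L(p) = -1 (L(p) = -1 + 0 = -1)
K = -1/21066 (K = 1/((52 - 1) + (-12988 - 8129)) = 1/(51 - 21117) = 1/(-21066) = -1/21066 ≈ -4.7470e-5)
1/((K - 29723)*14349) - 1*(-37447) = 1/(-1/21066 - 29723*14349) - 1*(-37447) = (1/14349)/(-626144719/21066) + 37447 = -21066/626144719*1/14349 + 37447 = -7022/2994850190977 + 37447 = 112148155101508697/2994850190977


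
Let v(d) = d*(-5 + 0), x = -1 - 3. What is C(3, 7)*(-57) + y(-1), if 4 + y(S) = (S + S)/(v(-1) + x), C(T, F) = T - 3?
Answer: -6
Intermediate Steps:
x = -4
C(T, F) = -3 + T
v(d) = -5*d (v(d) = d*(-5) = -5*d)
y(S) = -4 + 2*S (y(S) = -4 + (S + S)/(-5*(-1) - 4) = -4 + (2*S)/(5 - 4) = -4 + (2*S)/1 = -4 + (2*S)*1 = -4 + 2*S)
C(3, 7)*(-57) + y(-1) = (-3 + 3)*(-57) + (-4 + 2*(-1)) = 0*(-57) + (-4 - 2) = 0 - 6 = -6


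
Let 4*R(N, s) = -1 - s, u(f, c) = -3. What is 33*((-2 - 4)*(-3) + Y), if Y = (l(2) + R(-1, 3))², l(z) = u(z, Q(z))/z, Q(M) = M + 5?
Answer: 3201/4 ≈ 800.25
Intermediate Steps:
Q(M) = 5 + M
l(z) = -3/z
R(N, s) = -¼ - s/4 (R(N, s) = (-1 - s)/4 = -¼ - s/4)
Y = 25/4 (Y = (-3/2 + (-¼ - ¼*3))² = (-3*½ + (-¼ - ¾))² = (-3/2 - 1)² = (-5/2)² = 25/4 ≈ 6.2500)
33*((-2 - 4)*(-3) + Y) = 33*((-2 - 4)*(-3) + 25/4) = 33*(-6*(-3) + 25/4) = 33*(18 + 25/4) = 33*(97/4) = 3201/4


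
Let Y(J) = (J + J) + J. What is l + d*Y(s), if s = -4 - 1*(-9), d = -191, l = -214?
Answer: -3079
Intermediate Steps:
s = 5 (s = -4 + 9 = 5)
Y(J) = 3*J (Y(J) = 2*J + J = 3*J)
l + d*Y(s) = -214 - 573*5 = -214 - 191*15 = -214 - 2865 = -3079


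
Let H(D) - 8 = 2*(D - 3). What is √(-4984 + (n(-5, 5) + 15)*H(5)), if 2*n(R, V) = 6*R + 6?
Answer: 2*I*√1237 ≈ 70.342*I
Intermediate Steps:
n(R, V) = 3 + 3*R (n(R, V) = (6*R + 6)/2 = (6 + 6*R)/2 = 3 + 3*R)
H(D) = 2 + 2*D (H(D) = 8 + 2*(D - 3) = 8 + 2*(-3 + D) = 8 + (-6 + 2*D) = 2 + 2*D)
√(-4984 + (n(-5, 5) + 15)*H(5)) = √(-4984 + ((3 + 3*(-5)) + 15)*(2 + 2*5)) = √(-4984 + ((3 - 15) + 15)*(2 + 10)) = √(-4984 + (-12 + 15)*12) = √(-4984 + 3*12) = √(-4984 + 36) = √(-4948) = 2*I*√1237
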